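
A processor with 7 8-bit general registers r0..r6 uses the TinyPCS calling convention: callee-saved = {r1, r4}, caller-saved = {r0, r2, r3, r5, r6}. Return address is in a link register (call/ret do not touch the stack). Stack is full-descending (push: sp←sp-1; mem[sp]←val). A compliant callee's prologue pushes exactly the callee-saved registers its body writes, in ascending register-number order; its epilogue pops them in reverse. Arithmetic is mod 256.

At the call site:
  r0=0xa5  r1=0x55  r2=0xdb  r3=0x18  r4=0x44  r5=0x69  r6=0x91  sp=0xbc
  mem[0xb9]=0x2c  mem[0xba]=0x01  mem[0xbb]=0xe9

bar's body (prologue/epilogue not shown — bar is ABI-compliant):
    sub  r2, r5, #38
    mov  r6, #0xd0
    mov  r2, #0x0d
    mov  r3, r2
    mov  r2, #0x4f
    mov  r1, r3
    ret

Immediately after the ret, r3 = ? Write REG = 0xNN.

prologue: push r1 -> mem[0xbb]=0x55, sp=0xbb
body[0] sub  r2, r5, #38 -> r2=0x43
body[1] mov  r6, #0xd0 -> r6=0xd0
body[2] mov  r2, #0x0d -> r2=0x0d
body[3] mov  r3, r2 -> r3=0x0d
body[4] mov  r2, #0x4f -> r2=0x4f
body[5] mov  r1, r3 -> r1=0x0d
epilogue: pop r1=0x55, sp=0xbc
r3 is caller-saved -> body value

REG = 0x0d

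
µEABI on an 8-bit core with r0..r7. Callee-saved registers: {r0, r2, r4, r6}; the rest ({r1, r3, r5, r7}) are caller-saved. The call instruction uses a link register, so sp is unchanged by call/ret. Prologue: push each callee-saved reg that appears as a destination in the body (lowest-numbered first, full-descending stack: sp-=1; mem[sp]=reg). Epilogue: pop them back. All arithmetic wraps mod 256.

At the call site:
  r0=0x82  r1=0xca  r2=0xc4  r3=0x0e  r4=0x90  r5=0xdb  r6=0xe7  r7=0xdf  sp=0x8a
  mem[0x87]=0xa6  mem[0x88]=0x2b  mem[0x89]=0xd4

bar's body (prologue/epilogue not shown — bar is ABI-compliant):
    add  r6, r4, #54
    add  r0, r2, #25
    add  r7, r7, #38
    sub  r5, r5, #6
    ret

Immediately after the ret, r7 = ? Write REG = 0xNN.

REG = 0x05

prologue: push r0 -> mem[0x89]=0x82, sp=0x89
prologue: push r6 -> mem[0x88]=0xe7, sp=0x88
body[0] add  r6, r4, #54 -> r6=0xc6
body[1] add  r0, r2, #25 -> r0=0xdd
body[2] add  r7, r7, #38 -> r7=0x05
body[3] sub  r5, r5, #6 -> r5=0xd5
epilogue: pop r6=0xe7, sp=0x89
epilogue: pop r0=0x82, sp=0x8a
r7 is caller-saved -> body value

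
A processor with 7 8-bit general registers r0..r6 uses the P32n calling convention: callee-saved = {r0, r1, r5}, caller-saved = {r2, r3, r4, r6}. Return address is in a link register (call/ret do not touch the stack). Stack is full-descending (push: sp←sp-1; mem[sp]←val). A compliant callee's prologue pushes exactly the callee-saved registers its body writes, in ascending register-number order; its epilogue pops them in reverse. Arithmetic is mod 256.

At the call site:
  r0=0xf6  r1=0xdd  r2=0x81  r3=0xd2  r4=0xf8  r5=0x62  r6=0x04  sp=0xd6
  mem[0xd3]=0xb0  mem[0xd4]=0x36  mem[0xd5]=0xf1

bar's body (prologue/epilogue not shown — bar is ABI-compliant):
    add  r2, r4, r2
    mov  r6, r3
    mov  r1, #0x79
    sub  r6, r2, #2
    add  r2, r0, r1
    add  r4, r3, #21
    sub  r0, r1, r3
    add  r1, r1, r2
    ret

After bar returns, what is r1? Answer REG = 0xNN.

prologue: push r0 -> mem[0xd5]=0xf6, sp=0xd5
prologue: push r1 -> mem[0xd4]=0xdd, sp=0xd4
body[0] add  r2, r4, r2 -> r2=0x79
body[1] mov  r6, r3 -> r6=0xd2
body[2] mov  r1, #0x79 -> r1=0x79
body[3] sub  r6, r2, #2 -> r6=0x77
body[4] add  r2, r0, r1 -> r2=0x6f
body[5] add  r4, r3, #21 -> r4=0xe7
body[6] sub  r0, r1, r3 -> r0=0xa7
body[7] add  r1, r1, r2 -> r1=0xe8
epilogue: pop r1=0xdd, sp=0xd5
epilogue: pop r0=0xf6, sp=0xd6
r1 is callee-saved -> restored

REG = 0xdd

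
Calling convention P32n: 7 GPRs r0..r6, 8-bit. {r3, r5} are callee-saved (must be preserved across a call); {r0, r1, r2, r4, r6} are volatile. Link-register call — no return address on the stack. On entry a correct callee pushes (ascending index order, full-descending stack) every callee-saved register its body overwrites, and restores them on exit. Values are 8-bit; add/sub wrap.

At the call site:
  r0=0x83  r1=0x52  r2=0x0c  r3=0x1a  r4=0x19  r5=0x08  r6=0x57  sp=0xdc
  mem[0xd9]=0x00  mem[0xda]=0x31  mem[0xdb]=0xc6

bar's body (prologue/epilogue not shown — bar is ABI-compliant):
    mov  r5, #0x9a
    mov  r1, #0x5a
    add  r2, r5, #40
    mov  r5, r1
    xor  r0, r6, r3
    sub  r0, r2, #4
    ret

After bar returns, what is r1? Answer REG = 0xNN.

prologue: push r5 -> mem[0xdb]=0x08, sp=0xdb
body[0] mov  r5, #0x9a -> r5=0x9a
body[1] mov  r1, #0x5a -> r1=0x5a
body[2] add  r2, r5, #40 -> r2=0xc2
body[3] mov  r5, r1 -> r5=0x5a
body[4] xor  r0, r6, r3 -> r0=0x4d
body[5] sub  r0, r2, #4 -> r0=0xbe
epilogue: pop r5=0x08, sp=0xdc
r1 is caller-saved -> body value

REG = 0x5a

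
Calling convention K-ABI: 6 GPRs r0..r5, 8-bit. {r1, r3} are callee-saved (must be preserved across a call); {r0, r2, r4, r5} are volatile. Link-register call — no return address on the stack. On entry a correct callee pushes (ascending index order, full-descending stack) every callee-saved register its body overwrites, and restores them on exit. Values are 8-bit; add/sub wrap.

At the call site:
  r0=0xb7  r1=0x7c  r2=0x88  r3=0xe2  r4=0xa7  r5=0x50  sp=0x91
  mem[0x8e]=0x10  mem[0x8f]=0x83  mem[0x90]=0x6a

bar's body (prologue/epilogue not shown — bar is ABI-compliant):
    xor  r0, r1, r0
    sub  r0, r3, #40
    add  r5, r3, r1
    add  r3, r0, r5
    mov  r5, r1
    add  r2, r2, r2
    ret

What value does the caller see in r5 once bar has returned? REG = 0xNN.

REG = 0x7c

prologue: push r3 → mem[0x90]=0xe2, sp=0x90
body[0] xor  r0, r1, r0 → r0=0xcb
body[1] sub  r0, r3, #40 → r0=0xba
body[2] add  r5, r3, r1 → r5=0x5e
body[3] add  r3, r0, r5 → r3=0x18
body[4] mov  r5, r1 → r5=0x7c
body[5] add  r2, r2, r2 → r2=0x10
epilogue: pop r3=0xe2, sp=0x91
r5 is caller-saved → body value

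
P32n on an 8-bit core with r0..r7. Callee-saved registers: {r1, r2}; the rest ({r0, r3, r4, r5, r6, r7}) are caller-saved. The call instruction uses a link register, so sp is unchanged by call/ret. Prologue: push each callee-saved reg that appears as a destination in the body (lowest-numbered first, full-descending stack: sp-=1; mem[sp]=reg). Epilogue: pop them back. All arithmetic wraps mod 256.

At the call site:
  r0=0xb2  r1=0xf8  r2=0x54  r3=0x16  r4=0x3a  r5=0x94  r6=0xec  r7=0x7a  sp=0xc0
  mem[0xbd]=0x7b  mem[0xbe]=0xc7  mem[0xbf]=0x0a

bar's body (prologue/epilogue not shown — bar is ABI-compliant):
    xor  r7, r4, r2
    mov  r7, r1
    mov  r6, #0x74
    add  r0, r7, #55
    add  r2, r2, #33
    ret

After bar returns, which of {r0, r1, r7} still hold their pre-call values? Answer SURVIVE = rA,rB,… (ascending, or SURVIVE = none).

prologue: push r2 -> mem[0xbf]=0x54, sp=0xbf
body[0] xor  r7, r4, r2 -> r7=0x6e
body[1] mov  r7, r1 -> r7=0xf8
body[2] mov  r6, #0x74 -> r6=0x74
body[3] add  r0, r7, #55 -> r0=0x2f
body[4] add  r2, r2, #33 -> r2=0x75
epilogue: pop r2=0x54, sp=0xc0
r0: caller-saved, written=True
r1: callee-saved, written=False
r7: caller-saved, written=True

SURVIVE = r1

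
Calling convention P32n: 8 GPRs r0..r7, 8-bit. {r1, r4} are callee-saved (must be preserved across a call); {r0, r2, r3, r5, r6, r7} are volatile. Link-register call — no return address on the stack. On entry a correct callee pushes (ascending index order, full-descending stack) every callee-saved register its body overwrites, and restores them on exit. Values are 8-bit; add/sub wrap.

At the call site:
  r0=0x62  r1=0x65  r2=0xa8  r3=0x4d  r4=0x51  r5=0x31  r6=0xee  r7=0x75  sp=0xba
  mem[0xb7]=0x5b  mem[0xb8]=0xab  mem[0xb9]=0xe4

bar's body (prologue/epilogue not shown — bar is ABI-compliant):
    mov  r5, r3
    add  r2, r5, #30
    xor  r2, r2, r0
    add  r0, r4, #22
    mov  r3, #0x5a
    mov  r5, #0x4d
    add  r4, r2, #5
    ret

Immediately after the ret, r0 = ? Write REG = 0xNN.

REG = 0x67

prologue: push r4 -> mem[0xb9]=0x51, sp=0xb9
body[0] mov  r5, r3 -> r5=0x4d
body[1] add  r2, r5, #30 -> r2=0x6b
body[2] xor  r2, r2, r0 -> r2=0x09
body[3] add  r0, r4, #22 -> r0=0x67
body[4] mov  r3, #0x5a -> r3=0x5a
body[5] mov  r5, #0x4d -> r5=0x4d
body[6] add  r4, r2, #5 -> r4=0x0e
epilogue: pop r4=0x51, sp=0xba
r0 is caller-saved -> body value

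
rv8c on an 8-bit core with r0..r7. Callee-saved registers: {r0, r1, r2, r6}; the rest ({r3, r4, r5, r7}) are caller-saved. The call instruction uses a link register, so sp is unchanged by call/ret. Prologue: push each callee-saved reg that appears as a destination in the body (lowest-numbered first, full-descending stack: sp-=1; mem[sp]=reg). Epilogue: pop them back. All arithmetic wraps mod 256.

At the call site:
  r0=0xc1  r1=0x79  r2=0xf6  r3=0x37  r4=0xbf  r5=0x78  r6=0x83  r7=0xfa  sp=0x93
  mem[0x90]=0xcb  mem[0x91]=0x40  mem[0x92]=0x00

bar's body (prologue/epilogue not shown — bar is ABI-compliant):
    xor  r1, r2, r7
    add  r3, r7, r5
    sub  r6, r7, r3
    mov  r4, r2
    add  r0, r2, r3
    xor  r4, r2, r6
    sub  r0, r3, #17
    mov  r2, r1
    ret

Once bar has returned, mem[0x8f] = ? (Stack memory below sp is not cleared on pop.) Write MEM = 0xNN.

MEM = 0x83

prologue: push r0 → mem[0x92]=0xc1, sp=0x92
prologue: push r1 → mem[0x91]=0x79, sp=0x91
prologue: push r2 → mem[0x90]=0xf6, sp=0x90
prologue: push r6 → mem[0x8f]=0x83, sp=0x8f
body[0] xor  r1, r2, r7 → r1=0x0c
body[1] add  r3, r7, r5 → r3=0x72
body[2] sub  r6, r7, r3 → r6=0x88
body[3] mov  r4, r2 → r4=0xf6
body[4] add  r0, r2, r3 → r0=0x68
body[5] xor  r4, r2, r6 → r4=0x7e
body[6] sub  r0, r3, #17 → r0=0x61
body[7] mov  r2, r1 → r2=0x0c
epilogue: pop r6=0x83, sp=0x90
epilogue: pop r2=0xf6, sp=0x91
epilogue: pop r1=0x79, sp=0x92
epilogue: pop r0=0xc1, sp=0x93
prologue pushed ['r0', 'r1', 'r2', 'r6'] at ['0x92', '0x91', '0x90', '0x8f']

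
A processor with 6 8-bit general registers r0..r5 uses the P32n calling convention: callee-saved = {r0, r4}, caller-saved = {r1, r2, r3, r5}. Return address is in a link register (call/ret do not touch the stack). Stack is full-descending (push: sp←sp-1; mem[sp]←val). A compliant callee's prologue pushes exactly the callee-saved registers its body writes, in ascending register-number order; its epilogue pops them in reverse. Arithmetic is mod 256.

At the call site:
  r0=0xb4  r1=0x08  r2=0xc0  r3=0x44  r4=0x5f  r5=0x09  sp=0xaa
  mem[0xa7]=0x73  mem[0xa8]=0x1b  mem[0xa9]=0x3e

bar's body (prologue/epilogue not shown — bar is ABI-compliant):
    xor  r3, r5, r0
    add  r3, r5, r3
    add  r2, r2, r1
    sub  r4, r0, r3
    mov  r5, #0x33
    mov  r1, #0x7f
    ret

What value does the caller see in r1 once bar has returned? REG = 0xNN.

prologue: push r4 → mem[0xa9]=0x5f, sp=0xa9
body[0] xor  r3, r5, r0 → r3=0xbd
body[1] add  r3, r5, r3 → r3=0xc6
body[2] add  r2, r2, r1 → r2=0xc8
body[3] sub  r4, r0, r3 → r4=0xee
body[4] mov  r5, #0x33 → r5=0x33
body[5] mov  r1, #0x7f → r1=0x7f
epilogue: pop r4=0x5f, sp=0xaa
r1 is caller-saved → body value

REG = 0x7f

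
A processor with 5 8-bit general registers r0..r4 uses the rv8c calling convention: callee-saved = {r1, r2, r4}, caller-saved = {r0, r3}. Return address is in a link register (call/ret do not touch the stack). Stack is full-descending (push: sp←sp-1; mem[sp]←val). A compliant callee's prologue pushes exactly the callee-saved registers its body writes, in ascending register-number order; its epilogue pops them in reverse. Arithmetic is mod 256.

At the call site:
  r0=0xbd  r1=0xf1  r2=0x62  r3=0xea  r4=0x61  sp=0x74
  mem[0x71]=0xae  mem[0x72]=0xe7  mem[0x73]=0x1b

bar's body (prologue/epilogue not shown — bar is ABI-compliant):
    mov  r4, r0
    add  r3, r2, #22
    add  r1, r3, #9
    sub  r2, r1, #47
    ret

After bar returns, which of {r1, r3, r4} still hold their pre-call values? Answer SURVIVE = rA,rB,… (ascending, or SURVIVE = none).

prologue: push r1 → mem[0x73]=0xf1, sp=0x73
prologue: push r2 → mem[0x72]=0x62, sp=0x72
prologue: push r4 → mem[0x71]=0x61, sp=0x71
body[0] mov  r4, r0 → r4=0xbd
body[1] add  r3, r2, #22 → r3=0x78
body[2] add  r1, r3, #9 → r1=0x81
body[3] sub  r2, r1, #47 → r2=0x52
epilogue: pop r4=0x61, sp=0x72
epilogue: pop r2=0x62, sp=0x73
epilogue: pop r1=0xf1, sp=0x74
r1: callee-saved, written=True
r3: caller-saved, written=True
r4: callee-saved, written=True

SURVIVE = r1,r4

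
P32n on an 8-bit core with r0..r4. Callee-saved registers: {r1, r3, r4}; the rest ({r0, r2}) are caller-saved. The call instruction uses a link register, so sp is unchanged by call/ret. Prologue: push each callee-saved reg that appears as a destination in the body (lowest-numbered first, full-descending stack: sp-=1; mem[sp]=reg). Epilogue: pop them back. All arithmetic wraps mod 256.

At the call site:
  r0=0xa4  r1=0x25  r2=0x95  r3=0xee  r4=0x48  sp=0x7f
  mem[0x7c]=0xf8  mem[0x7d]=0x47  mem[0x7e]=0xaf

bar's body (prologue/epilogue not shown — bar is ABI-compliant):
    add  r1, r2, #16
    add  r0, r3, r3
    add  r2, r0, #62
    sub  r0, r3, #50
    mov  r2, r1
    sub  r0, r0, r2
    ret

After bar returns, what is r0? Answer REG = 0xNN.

prologue: push r1 -> mem[0x7e]=0x25, sp=0x7e
body[0] add  r1, r2, #16 -> r1=0xa5
body[1] add  r0, r3, r3 -> r0=0xdc
body[2] add  r2, r0, #62 -> r2=0x1a
body[3] sub  r0, r3, #50 -> r0=0xbc
body[4] mov  r2, r1 -> r2=0xa5
body[5] sub  r0, r0, r2 -> r0=0x17
epilogue: pop r1=0x25, sp=0x7f
r0 is caller-saved -> body value

REG = 0x17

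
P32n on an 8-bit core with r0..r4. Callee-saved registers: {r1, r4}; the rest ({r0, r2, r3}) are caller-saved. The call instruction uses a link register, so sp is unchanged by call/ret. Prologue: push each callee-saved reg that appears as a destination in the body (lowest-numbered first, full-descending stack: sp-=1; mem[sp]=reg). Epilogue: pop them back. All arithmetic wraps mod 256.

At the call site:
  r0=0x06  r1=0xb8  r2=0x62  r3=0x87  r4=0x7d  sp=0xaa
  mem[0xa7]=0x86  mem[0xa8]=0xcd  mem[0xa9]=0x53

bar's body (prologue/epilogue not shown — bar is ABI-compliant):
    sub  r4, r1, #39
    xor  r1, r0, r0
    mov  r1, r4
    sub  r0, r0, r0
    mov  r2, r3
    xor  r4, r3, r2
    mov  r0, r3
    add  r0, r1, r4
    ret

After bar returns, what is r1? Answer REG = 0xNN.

prologue: push r1 → mem[0xa9]=0xb8, sp=0xa9
prologue: push r4 → mem[0xa8]=0x7d, sp=0xa8
body[0] sub  r4, r1, #39 → r4=0x91
body[1] xor  r1, r0, r0 → r1=0x00
body[2] mov  r1, r4 → r1=0x91
body[3] sub  r0, r0, r0 → r0=0x00
body[4] mov  r2, r3 → r2=0x87
body[5] xor  r4, r3, r2 → r4=0x00
body[6] mov  r0, r3 → r0=0x87
body[7] add  r0, r1, r4 → r0=0x91
epilogue: pop r4=0x7d, sp=0xa9
epilogue: pop r1=0xb8, sp=0xaa
r1 is callee-saved → restored

REG = 0xb8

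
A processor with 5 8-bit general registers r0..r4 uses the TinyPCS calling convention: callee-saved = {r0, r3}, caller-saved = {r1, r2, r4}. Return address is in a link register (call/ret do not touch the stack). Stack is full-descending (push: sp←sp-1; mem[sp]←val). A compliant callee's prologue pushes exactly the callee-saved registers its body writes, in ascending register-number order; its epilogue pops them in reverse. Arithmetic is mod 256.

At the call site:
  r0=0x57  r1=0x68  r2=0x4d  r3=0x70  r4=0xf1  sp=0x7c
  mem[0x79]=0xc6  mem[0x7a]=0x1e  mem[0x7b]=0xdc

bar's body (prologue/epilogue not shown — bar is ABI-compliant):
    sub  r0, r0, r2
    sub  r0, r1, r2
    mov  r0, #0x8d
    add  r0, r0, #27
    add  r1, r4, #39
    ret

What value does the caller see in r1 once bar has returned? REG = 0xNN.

prologue: push r0 → mem[0x7b]=0x57, sp=0x7b
body[0] sub  r0, r0, r2 → r0=0x0a
body[1] sub  r0, r1, r2 → r0=0x1b
body[2] mov  r0, #0x8d → r0=0x8d
body[3] add  r0, r0, #27 → r0=0xa8
body[4] add  r1, r4, #39 → r1=0x18
epilogue: pop r0=0x57, sp=0x7c
r1 is caller-saved → body value

REG = 0x18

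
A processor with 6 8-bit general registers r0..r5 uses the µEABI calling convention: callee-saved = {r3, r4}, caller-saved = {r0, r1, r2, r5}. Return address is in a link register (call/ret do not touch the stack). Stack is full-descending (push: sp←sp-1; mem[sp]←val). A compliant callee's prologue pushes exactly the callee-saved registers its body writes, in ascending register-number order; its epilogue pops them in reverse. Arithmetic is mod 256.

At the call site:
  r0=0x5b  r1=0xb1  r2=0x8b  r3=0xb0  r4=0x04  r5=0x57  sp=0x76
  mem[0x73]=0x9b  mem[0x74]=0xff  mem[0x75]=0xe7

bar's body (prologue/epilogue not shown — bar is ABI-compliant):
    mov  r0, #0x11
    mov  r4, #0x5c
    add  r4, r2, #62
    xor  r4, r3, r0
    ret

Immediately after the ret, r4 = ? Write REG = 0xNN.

prologue: push r4 -> mem[0x75]=0x04, sp=0x75
body[0] mov  r0, #0x11 -> r0=0x11
body[1] mov  r4, #0x5c -> r4=0x5c
body[2] add  r4, r2, #62 -> r4=0xc9
body[3] xor  r4, r3, r0 -> r4=0xa1
epilogue: pop r4=0x04, sp=0x76
r4 is callee-saved -> restored

REG = 0x04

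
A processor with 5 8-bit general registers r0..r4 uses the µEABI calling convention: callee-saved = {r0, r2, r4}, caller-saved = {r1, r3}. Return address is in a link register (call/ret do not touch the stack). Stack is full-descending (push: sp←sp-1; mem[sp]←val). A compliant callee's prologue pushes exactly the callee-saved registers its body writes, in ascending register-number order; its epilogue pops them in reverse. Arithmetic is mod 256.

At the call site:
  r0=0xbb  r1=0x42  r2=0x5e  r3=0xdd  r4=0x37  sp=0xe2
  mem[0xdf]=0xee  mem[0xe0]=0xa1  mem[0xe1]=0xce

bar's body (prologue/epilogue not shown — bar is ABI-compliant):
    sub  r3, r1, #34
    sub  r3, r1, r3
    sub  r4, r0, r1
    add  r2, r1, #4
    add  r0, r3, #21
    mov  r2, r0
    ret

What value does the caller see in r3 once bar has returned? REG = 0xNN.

prologue: push r0 → mem[0xe1]=0xbb, sp=0xe1
prologue: push r2 → mem[0xe0]=0x5e, sp=0xe0
prologue: push r4 → mem[0xdf]=0x37, sp=0xdf
body[0] sub  r3, r1, #34 → r3=0x20
body[1] sub  r3, r1, r3 → r3=0x22
body[2] sub  r4, r0, r1 → r4=0x79
body[3] add  r2, r1, #4 → r2=0x46
body[4] add  r0, r3, #21 → r0=0x37
body[5] mov  r2, r0 → r2=0x37
epilogue: pop r4=0x37, sp=0xe0
epilogue: pop r2=0x5e, sp=0xe1
epilogue: pop r0=0xbb, sp=0xe2
r3 is caller-saved → body value

REG = 0x22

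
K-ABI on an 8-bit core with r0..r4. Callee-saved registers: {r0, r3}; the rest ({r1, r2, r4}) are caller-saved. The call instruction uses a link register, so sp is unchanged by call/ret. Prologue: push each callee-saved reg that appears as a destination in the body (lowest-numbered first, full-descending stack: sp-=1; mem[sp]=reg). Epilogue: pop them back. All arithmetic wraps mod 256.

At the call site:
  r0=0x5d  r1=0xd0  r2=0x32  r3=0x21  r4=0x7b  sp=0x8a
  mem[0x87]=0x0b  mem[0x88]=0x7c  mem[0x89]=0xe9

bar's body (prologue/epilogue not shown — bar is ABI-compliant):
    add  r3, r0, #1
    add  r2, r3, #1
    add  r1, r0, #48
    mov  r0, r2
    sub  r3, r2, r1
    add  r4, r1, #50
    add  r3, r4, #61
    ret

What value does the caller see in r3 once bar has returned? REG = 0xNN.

prologue: push r0 → mem[0x89]=0x5d, sp=0x89
prologue: push r3 → mem[0x88]=0x21, sp=0x88
body[0] add  r3, r0, #1 → r3=0x5e
body[1] add  r2, r3, #1 → r2=0x5f
body[2] add  r1, r0, #48 → r1=0x8d
body[3] mov  r0, r2 → r0=0x5f
body[4] sub  r3, r2, r1 → r3=0xd2
body[5] add  r4, r1, #50 → r4=0xbf
body[6] add  r3, r4, #61 → r3=0xfc
epilogue: pop r3=0x21, sp=0x89
epilogue: pop r0=0x5d, sp=0x8a
r3 is callee-saved → restored

REG = 0x21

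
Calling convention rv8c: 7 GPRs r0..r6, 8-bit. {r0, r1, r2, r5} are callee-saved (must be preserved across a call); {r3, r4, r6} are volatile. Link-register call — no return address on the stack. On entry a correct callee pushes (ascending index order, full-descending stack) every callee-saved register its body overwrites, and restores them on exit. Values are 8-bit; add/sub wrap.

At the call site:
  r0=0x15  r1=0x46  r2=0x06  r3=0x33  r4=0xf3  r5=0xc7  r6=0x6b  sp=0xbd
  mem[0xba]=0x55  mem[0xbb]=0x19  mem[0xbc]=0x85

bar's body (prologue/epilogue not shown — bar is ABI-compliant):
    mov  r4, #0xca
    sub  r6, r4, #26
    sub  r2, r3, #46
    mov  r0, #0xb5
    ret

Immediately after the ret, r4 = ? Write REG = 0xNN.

prologue: push r0 → mem[0xbc]=0x15, sp=0xbc
prologue: push r2 → mem[0xbb]=0x06, sp=0xbb
body[0] mov  r4, #0xca → r4=0xca
body[1] sub  r6, r4, #26 → r6=0xb0
body[2] sub  r2, r3, #46 → r2=0x05
body[3] mov  r0, #0xb5 → r0=0xb5
epilogue: pop r2=0x06, sp=0xbc
epilogue: pop r0=0x15, sp=0xbd
r4 is caller-saved → body value

REG = 0xca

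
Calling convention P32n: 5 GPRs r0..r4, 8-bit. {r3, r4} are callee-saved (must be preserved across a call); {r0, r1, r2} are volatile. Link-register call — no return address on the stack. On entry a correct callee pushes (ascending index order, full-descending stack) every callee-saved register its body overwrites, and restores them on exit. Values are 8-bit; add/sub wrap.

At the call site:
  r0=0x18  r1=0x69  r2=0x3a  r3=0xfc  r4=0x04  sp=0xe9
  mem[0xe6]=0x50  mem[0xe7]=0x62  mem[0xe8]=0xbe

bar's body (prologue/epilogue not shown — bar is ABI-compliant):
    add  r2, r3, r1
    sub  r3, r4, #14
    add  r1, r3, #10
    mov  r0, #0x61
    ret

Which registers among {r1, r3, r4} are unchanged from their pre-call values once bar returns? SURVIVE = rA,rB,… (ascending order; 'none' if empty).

SURVIVE = r3,r4

prologue: push r3 → mem[0xe8]=0xfc, sp=0xe8
body[0] add  r2, r3, r1 → r2=0x65
body[1] sub  r3, r4, #14 → r3=0xf6
body[2] add  r1, r3, #10 → r1=0x00
body[3] mov  r0, #0x61 → r0=0x61
epilogue: pop r3=0xfc, sp=0xe9
r1: caller-saved, written=True
r3: callee-saved, written=True
r4: callee-saved, written=False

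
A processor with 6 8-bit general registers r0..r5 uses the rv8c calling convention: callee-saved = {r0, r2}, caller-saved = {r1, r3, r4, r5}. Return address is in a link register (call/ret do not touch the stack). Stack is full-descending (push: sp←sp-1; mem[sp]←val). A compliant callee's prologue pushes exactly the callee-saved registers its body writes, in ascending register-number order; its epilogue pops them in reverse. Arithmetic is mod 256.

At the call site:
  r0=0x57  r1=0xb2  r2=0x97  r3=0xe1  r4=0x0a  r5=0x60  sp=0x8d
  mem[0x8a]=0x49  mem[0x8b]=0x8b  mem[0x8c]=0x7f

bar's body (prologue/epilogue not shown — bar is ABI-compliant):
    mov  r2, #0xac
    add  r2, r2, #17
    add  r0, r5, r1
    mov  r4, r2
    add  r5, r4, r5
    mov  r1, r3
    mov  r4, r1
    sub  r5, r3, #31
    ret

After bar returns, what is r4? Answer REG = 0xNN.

REG = 0xe1

prologue: push r0 -> mem[0x8c]=0x57, sp=0x8c
prologue: push r2 -> mem[0x8b]=0x97, sp=0x8b
body[0] mov  r2, #0xac -> r2=0xac
body[1] add  r2, r2, #17 -> r2=0xbd
body[2] add  r0, r5, r1 -> r0=0x12
body[3] mov  r4, r2 -> r4=0xbd
body[4] add  r5, r4, r5 -> r5=0x1d
body[5] mov  r1, r3 -> r1=0xe1
body[6] mov  r4, r1 -> r4=0xe1
body[7] sub  r5, r3, #31 -> r5=0xc2
epilogue: pop r2=0x97, sp=0x8c
epilogue: pop r0=0x57, sp=0x8d
r4 is caller-saved -> body value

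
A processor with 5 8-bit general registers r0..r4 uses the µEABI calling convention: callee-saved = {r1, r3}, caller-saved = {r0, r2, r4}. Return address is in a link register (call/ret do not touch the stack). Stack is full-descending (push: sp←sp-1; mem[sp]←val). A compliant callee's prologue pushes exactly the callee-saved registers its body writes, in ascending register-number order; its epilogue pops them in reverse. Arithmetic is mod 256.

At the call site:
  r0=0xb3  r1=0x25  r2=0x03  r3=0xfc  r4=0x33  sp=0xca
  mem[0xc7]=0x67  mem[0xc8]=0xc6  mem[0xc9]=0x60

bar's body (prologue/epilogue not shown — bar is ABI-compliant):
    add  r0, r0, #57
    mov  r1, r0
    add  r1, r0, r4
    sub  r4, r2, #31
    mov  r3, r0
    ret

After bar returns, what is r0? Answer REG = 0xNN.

REG = 0xec

prologue: push r1 -> mem[0xc9]=0x25, sp=0xc9
prologue: push r3 -> mem[0xc8]=0xfc, sp=0xc8
body[0] add  r0, r0, #57 -> r0=0xec
body[1] mov  r1, r0 -> r1=0xec
body[2] add  r1, r0, r4 -> r1=0x1f
body[3] sub  r4, r2, #31 -> r4=0xe4
body[4] mov  r3, r0 -> r3=0xec
epilogue: pop r3=0xfc, sp=0xc9
epilogue: pop r1=0x25, sp=0xca
r0 is caller-saved -> body value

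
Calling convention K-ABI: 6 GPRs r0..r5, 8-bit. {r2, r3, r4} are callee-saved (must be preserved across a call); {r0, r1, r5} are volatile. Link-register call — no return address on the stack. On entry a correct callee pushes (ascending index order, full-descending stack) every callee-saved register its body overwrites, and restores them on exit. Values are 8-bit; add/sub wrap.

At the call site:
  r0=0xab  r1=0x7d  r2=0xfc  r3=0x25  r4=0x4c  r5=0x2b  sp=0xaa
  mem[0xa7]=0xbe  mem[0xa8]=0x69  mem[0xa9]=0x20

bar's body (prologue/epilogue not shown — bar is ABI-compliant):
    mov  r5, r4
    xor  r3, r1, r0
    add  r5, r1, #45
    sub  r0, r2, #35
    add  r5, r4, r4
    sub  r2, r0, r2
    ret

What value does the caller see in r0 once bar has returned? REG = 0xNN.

prologue: push r2 → mem[0xa9]=0xfc, sp=0xa9
prologue: push r3 → mem[0xa8]=0x25, sp=0xa8
body[0] mov  r5, r4 → r5=0x4c
body[1] xor  r3, r1, r0 → r3=0xd6
body[2] add  r5, r1, #45 → r5=0xaa
body[3] sub  r0, r2, #35 → r0=0xd9
body[4] add  r5, r4, r4 → r5=0x98
body[5] sub  r2, r0, r2 → r2=0xdd
epilogue: pop r3=0x25, sp=0xa9
epilogue: pop r2=0xfc, sp=0xaa
r0 is caller-saved → body value

REG = 0xd9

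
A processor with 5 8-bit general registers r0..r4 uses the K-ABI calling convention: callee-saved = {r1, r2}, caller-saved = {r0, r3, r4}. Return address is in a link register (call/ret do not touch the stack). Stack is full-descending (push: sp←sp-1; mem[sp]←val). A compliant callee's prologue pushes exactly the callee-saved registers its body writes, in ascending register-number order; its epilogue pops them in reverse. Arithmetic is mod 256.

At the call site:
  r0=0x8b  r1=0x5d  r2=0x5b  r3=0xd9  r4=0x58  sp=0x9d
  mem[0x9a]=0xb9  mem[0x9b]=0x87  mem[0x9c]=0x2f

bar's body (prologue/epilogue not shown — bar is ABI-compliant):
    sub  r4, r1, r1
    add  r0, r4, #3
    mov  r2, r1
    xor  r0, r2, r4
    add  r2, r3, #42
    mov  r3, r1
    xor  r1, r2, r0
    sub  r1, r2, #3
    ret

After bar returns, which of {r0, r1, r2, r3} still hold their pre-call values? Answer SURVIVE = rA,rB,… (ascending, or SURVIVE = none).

SURVIVE = r1,r2

prologue: push r1 → mem[0x9c]=0x5d, sp=0x9c
prologue: push r2 → mem[0x9b]=0x5b, sp=0x9b
body[0] sub  r4, r1, r1 → r4=0x00
body[1] add  r0, r4, #3 → r0=0x03
body[2] mov  r2, r1 → r2=0x5d
body[3] xor  r0, r2, r4 → r0=0x5d
body[4] add  r2, r3, #42 → r2=0x03
body[5] mov  r3, r1 → r3=0x5d
body[6] xor  r1, r2, r0 → r1=0x5e
body[7] sub  r1, r2, #3 → r1=0x00
epilogue: pop r2=0x5b, sp=0x9c
epilogue: pop r1=0x5d, sp=0x9d
r0: caller-saved, written=True
r1: callee-saved, written=True
r2: callee-saved, written=True
r3: caller-saved, written=True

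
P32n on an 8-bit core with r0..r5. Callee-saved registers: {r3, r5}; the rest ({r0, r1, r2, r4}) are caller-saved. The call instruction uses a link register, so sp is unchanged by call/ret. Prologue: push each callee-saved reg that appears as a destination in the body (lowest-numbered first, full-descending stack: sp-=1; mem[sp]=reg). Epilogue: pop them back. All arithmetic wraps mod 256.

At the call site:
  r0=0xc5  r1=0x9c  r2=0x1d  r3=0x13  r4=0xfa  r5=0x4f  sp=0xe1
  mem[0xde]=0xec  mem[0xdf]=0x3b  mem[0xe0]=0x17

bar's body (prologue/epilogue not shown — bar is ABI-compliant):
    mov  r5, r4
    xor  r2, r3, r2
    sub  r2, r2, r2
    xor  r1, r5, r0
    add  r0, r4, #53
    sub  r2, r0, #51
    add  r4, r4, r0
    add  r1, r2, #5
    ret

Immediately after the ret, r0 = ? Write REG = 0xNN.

REG = 0x2f

prologue: push r5 → mem[0xe0]=0x4f, sp=0xe0
body[0] mov  r5, r4 → r5=0xfa
body[1] xor  r2, r3, r2 → r2=0x0e
body[2] sub  r2, r2, r2 → r2=0x00
body[3] xor  r1, r5, r0 → r1=0x3f
body[4] add  r0, r4, #53 → r0=0x2f
body[5] sub  r2, r0, #51 → r2=0xfc
body[6] add  r4, r4, r0 → r4=0x29
body[7] add  r1, r2, #5 → r1=0x01
epilogue: pop r5=0x4f, sp=0xe1
r0 is caller-saved → body value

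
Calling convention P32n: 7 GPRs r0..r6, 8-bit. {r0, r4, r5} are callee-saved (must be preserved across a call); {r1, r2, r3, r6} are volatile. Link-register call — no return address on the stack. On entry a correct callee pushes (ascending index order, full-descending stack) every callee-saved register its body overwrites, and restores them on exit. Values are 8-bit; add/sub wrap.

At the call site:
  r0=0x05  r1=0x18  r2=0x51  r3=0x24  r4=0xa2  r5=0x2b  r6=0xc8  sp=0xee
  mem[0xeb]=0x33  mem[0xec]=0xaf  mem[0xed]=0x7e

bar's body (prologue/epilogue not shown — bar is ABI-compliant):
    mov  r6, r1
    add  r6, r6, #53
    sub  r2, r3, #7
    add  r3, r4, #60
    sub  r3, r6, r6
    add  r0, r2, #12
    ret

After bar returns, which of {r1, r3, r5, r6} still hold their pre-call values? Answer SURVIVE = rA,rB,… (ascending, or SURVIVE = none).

SURVIVE = r1,r5

prologue: push r0 → mem[0xed]=0x05, sp=0xed
body[0] mov  r6, r1 → r6=0x18
body[1] add  r6, r6, #53 → r6=0x4d
body[2] sub  r2, r3, #7 → r2=0x1d
body[3] add  r3, r4, #60 → r3=0xde
body[4] sub  r3, r6, r6 → r3=0x00
body[5] add  r0, r2, #12 → r0=0x29
epilogue: pop r0=0x05, sp=0xee
r1: caller-saved, written=False
r3: caller-saved, written=True
r5: callee-saved, written=False
r6: caller-saved, written=True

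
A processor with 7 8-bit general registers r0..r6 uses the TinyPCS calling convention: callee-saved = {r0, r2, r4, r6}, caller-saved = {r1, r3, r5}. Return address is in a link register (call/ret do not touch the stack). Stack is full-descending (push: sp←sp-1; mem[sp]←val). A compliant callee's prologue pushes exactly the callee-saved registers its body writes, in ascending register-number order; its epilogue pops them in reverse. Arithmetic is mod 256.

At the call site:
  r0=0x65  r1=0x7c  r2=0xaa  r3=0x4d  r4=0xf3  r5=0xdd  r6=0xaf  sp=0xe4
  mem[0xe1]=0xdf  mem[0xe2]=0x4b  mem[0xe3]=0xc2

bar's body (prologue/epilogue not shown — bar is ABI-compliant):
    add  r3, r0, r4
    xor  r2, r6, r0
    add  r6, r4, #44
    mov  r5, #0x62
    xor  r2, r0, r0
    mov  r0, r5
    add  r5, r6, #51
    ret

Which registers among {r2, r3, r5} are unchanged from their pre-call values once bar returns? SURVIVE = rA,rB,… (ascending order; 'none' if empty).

SURVIVE = r2

prologue: push r0 → mem[0xe3]=0x65, sp=0xe3
prologue: push r2 → mem[0xe2]=0xaa, sp=0xe2
prologue: push r6 → mem[0xe1]=0xaf, sp=0xe1
body[0] add  r3, r0, r4 → r3=0x58
body[1] xor  r2, r6, r0 → r2=0xca
body[2] add  r6, r4, #44 → r6=0x1f
body[3] mov  r5, #0x62 → r5=0x62
body[4] xor  r2, r0, r0 → r2=0x00
body[5] mov  r0, r5 → r0=0x62
body[6] add  r5, r6, #51 → r5=0x52
epilogue: pop r6=0xaf, sp=0xe2
epilogue: pop r2=0xaa, sp=0xe3
epilogue: pop r0=0x65, sp=0xe4
r2: callee-saved, written=True
r3: caller-saved, written=True
r5: caller-saved, written=True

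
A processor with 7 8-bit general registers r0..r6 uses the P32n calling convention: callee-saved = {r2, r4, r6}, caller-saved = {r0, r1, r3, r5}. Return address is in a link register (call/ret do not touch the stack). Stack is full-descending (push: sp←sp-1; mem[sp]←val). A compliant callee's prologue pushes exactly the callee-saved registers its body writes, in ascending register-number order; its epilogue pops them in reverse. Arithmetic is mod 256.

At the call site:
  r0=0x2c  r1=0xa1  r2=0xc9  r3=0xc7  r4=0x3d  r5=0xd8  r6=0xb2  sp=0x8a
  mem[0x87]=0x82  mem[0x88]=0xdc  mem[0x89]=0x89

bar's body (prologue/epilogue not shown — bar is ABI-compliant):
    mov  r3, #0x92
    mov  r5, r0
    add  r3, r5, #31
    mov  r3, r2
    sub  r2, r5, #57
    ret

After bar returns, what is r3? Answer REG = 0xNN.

REG = 0xc9

prologue: push r2 → mem[0x89]=0xc9, sp=0x89
body[0] mov  r3, #0x92 → r3=0x92
body[1] mov  r5, r0 → r5=0x2c
body[2] add  r3, r5, #31 → r3=0x4b
body[3] mov  r3, r2 → r3=0xc9
body[4] sub  r2, r5, #57 → r2=0xf3
epilogue: pop r2=0xc9, sp=0x8a
r3 is caller-saved → body value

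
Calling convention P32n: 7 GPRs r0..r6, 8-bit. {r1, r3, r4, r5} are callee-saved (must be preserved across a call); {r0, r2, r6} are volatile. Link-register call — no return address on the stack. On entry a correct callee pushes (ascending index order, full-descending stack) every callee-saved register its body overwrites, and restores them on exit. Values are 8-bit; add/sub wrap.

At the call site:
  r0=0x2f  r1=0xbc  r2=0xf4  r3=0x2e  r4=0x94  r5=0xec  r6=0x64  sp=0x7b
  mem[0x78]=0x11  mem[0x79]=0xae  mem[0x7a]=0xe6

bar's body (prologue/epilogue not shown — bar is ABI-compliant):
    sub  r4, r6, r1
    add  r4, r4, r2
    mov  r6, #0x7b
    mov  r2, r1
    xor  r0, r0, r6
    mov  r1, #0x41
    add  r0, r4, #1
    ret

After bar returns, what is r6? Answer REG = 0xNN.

REG = 0x7b

prologue: push r1 → mem[0x7a]=0xbc, sp=0x7a
prologue: push r4 → mem[0x79]=0x94, sp=0x79
body[0] sub  r4, r6, r1 → r4=0xa8
body[1] add  r4, r4, r2 → r4=0x9c
body[2] mov  r6, #0x7b → r6=0x7b
body[3] mov  r2, r1 → r2=0xbc
body[4] xor  r0, r0, r6 → r0=0x54
body[5] mov  r1, #0x41 → r1=0x41
body[6] add  r0, r4, #1 → r0=0x9d
epilogue: pop r4=0x94, sp=0x7a
epilogue: pop r1=0xbc, sp=0x7b
r6 is caller-saved → body value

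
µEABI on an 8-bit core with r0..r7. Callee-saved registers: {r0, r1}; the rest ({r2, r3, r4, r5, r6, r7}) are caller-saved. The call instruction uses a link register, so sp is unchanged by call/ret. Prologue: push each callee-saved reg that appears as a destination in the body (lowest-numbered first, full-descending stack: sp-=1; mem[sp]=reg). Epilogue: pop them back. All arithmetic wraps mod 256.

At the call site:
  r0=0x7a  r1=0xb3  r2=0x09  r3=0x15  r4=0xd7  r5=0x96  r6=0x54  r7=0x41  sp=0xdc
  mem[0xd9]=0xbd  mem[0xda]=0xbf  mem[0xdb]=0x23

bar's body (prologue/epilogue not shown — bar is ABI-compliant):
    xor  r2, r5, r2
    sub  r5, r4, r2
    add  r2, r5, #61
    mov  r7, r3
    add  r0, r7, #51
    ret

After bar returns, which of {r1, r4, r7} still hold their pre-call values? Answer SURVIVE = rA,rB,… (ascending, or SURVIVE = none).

prologue: push r0 → mem[0xdb]=0x7a, sp=0xdb
body[0] xor  r2, r5, r2 → r2=0x9f
body[1] sub  r5, r4, r2 → r5=0x38
body[2] add  r2, r5, #61 → r2=0x75
body[3] mov  r7, r3 → r7=0x15
body[4] add  r0, r7, #51 → r0=0x48
epilogue: pop r0=0x7a, sp=0xdc
r1: callee-saved, written=False
r4: caller-saved, written=False
r7: caller-saved, written=True

SURVIVE = r1,r4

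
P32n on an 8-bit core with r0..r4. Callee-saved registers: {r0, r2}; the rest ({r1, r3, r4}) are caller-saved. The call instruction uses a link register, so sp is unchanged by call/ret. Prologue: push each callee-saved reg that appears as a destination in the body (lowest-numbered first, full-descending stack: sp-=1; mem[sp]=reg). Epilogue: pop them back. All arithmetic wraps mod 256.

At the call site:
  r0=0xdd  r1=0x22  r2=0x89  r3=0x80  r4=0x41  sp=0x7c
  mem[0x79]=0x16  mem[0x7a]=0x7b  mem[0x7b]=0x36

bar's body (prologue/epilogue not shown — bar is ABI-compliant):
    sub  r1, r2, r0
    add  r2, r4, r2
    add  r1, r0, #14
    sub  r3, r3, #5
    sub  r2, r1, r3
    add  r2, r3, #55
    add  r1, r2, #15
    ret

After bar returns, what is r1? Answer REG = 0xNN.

prologue: push r2 -> mem[0x7b]=0x89, sp=0x7b
body[0] sub  r1, r2, r0 -> r1=0xac
body[1] add  r2, r4, r2 -> r2=0xca
body[2] add  r1, r0, #14 -> r1=0xeb
body[3] sub  r3, r3, #5 -> r3=0x7b
body[4] sub  r2, r1, r3 -> r2=0x70
body[5] add  r2, r3, #55 -> r2=0xb2
body[6] add  r1, r2, #15 -> r1=0xc1
epilogue: pop r2=0x89, sp=0x7c
r1 is caller-saved -> body value

REG = 0xc1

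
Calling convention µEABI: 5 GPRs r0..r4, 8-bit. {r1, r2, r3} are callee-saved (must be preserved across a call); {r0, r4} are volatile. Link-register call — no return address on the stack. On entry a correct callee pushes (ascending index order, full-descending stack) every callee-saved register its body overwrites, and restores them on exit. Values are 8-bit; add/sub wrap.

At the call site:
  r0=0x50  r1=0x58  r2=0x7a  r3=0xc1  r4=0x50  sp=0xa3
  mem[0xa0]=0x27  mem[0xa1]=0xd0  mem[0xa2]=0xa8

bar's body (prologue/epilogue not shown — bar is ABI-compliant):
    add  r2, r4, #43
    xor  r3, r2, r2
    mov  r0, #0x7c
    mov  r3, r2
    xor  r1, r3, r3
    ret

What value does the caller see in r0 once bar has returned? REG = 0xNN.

REG = 0x7c

prologue: push r1 → mem[0xa2]=0x58, sp=0xa2
prologue: push r2 → mem[0xa1]=0x7a, sp=0xa1
prologue: push r3 → mem[0xa0]=0xc1, sp=0xa0
body[0] add  r2, r4, #43 → r2=0x7b
body[1] xor  r3, r2, r2 → r3=0x00
body[2] mov  r0, #0x7c → r0=0x7c
body[3] mov  r3, r2 → r3=0x7b
body[4] xor  r1, r3, r3 → r1=0x00
epilogue: pop r3=0xc1, sp=0xa1
epilogue: pop r2=0x7a, sp=0xa2
epilogue: pop r1=0x58, sp=0xa3
r0 is caller-saved → body value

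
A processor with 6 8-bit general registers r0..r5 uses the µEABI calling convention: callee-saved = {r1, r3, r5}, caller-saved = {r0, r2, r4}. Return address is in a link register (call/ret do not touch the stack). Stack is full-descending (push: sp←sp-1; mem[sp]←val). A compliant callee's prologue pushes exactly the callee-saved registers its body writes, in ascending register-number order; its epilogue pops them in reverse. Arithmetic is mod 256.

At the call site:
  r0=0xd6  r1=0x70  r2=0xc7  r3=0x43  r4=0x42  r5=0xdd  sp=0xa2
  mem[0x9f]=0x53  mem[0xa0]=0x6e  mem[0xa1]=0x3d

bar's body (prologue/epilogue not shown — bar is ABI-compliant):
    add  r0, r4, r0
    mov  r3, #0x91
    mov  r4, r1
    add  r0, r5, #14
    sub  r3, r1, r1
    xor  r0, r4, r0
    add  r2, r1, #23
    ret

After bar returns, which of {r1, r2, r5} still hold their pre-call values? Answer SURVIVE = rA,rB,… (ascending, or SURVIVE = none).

prologue: push r3 → mem[0xa1]=0x43, sp=0xa1
body[0] add  r0, r4, r0 → r0=0x18
body[1] mov  r3, #0x91 → r3=0x91
body[2] mov  r4, r1 → r4=0x70
body[3] add  r0, r5, #14 → r0=0xeb
body[4] sub  r3, r1, r1 → r3=0x00
body[5] xor  r0, r4, r0 → r0=0x9b
body[6] add  r2, r1, #23 → r2=0x87
epilogue: pop r3=0x43, sp=0xa2
r1: callee-saved, written=False
r2: caller-saved, written=True
r5: callee-saved, written=False

SURVIVE = r1,r5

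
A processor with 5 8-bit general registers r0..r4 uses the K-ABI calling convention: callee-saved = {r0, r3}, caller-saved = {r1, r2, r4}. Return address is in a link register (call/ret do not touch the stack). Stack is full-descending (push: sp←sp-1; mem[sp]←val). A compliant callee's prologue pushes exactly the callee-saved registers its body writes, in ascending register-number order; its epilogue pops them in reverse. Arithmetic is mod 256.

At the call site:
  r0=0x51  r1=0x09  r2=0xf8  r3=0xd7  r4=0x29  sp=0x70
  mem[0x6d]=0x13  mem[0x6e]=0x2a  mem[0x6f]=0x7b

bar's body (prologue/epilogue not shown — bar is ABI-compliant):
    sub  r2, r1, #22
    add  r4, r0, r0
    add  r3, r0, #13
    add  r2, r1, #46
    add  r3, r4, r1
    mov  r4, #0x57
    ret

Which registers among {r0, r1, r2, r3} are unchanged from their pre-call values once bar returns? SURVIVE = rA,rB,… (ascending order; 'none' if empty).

SURVIVE = r0,r1,r3

prologue: push r3 -> mem[0x6f]=0xd7, sp=0x6f
body[0] sub  r2, r1, #22 -> r2=0xf3
body[1] add  r4, r0, r0 -> r4=0xa2
body[2] add  r3, r0, #13 -> r3=0x5e
body[3] add  r2, r1, #46 -> r2=0x37
body[4] add  r3, r4, r1 -> r3=0xab
body[5] mov  r4, #0x57 -> r4=0x57
epilogue: pop r3=0xd7, sp=0x70
r0: callee-saved, written=False
r1: caller-saved, written=False
r2: caller-saved, written=True
r3: callee-saved, written=True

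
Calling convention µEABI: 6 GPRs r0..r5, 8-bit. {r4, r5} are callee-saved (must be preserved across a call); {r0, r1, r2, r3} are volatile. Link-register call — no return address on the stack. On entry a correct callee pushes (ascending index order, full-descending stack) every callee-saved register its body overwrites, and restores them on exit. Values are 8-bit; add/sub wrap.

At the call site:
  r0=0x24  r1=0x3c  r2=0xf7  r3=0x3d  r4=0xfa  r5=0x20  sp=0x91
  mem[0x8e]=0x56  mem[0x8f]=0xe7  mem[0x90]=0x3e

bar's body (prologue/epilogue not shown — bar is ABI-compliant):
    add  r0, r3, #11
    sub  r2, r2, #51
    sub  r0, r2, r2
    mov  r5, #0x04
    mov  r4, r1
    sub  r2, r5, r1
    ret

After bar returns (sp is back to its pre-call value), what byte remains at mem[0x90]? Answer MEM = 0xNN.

prologue: push r4 -> mem[0x90]=0xfa, sp=0x90
prologue: push r5 -> mem[0x8f]=0x20, sp=0x8f
body[0] add  r0, r3, #11 -> r0=0x48
body[1] sub  r2, r2, #51 -> r2=0xc4
body[2] sub  r0, r2, r2 -> r0=0x00
body[3] mov  r5, #0x04 -> r5=0x04
body[4] mov  r4, r1 -> r4=0x3c
body[5] sub  r2, r5, r1 -> r2=0xc8
epilogue: pop r5=0x20, sp=0x90
epilogue: pop r4=0xfa, sp=0x91
prologue pushed ['r4', 'r5'] at ['0x90', '0x8f']

MEM = 0xfa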